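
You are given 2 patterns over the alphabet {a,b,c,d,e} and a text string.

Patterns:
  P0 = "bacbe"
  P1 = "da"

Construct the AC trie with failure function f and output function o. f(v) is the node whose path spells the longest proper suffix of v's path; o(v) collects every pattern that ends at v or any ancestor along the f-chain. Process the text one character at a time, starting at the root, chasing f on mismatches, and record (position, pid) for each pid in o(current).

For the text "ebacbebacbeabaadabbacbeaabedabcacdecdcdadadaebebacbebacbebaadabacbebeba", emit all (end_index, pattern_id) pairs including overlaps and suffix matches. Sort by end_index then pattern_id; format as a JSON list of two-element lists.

Build automaton:
Trie nodes:
  n0 'ε': b→1 d→6
  n1 'b': a→2
  n2 'ba': c→3
  n3 'bac': b→4
  n4 'bacb': e→5
  n5 'bacbe': ·  ←P0
  n6 'd': a→7
  n7 'da': ·  ←P1

Failure links (BFS by depth):
  n1('b'): parent n0 fail=0; on 'b' 0 → fail=0;  out ∅∪∅=∅
  n6('d'): parent n0 fail=0; on 'd' 0 → fail=0;  out ∅∪∅=∅
  n2('ba'): parent n1 fail=0; on 'a' 0 → fail=0;  out ∅∪∅=∅
  n7('da'): parent n6 fail=0; on 'a' 0 → fail=0;  out {1}∪∅={1}
  n3('bac'): parent n2 fail=0; on 'c' 0 → fail=0;  out ∅∪∅=∅
  n4('bacb'): parent n3 fail=0; on 'b' 0 → fail=1;  out ∅∪∅=∅
  n5('bacbe'): parent n4 fail=1; on 'e' 1→0 → fail=0;  out {0}∪∅={0}

Text stream:
[0] read 'e'  n0⇒n0
[1] read 'b'  n0⇒n1
[2] read 'a'  n1⇒n2
[3] read 'c'  n2⇒n3
[4] read 'b'  n3⇒n4
[5] read 'e'  n4⇒n5  emit P0@[1:5]
[6] read 'b'  n5⇒n1 ·f
[7] read 'a'  n1⇒n2
[8] read 'c'  n2⇒n3
[9] read 'b'  n3⇒n4
[10] read 'e'  n4⇒n5  emit P0@[6:10]
[11] read 'a'  n5⇒n0 ·f
[12] read 'b'  n0⇒n1
[13] read 'a'  n1⇒n2
[14] read 'a'  n2⇒n0 ·f
[15] read 'd'  n0⇒n6
[16] read 'a'  n6⇒n7  emit P1@[15:16]
[17] read 'b'  n7⇒n1 ·f
[18] read 'b'  n1⇒n1 ·f
[19] read 'a'  n1⇒n2
[20] read 'c'  n2⇒n3
[21] read 'b'  n3⇒n4
[22] read 'e'  n4⇒n5  emit P0@[18:22]
[23] read 'a'  n5⇒n0 ·f
[24] read 'a'  n0⇒n0
[25] read 'b'  n0⇒n1
[26] read 'e'  n1⇒n0 ·f
[27] read 'd'  n0⇒n6
[28] read 'a'  n6⇒n7  emit P1@[27:28]
[29] read 'b'  n7⇒n1 ·f
[30] read 'c'  n1⇒n0 ·f
[31] read 'a'  n0⇒n0
[32] read 'c'  n0⇒n0
[33] read 'd'  n0⇒n6
[34] read 'e'  n6⇒n0 ·f
[35] read 'c'  n0⇒n0
[36] read 'd'  n0⇒n6
[37] read 'c'  n6⇒n0 ·f
[38] read 'd'  n0⇒n6
[39] read 'a'  n6⇒n7  emit P1@[38:39]
[40] read 'd'  n7⇒n6 ·f
[41] read 'a'  n6⇒n7  emit P1@[40:41]
[42] read 'd'  n7⇒n6 ·f
[43] read 'a'  n6⇒n7  emit P1@[42:43]
[44] read 'e'  n7⇒n0 ·f
[45] read 'b'  n0⇒n1
[46] read 'e'  n1⇒n0 ·f
[47] read 'b'  n0⇒n1
[48] read 'a'  n1⇒n2
[49] read 'c'  n2⇒n3
[50] read 'b'  n3⇒n4
[51] read 'e'  n4⇒n5  emit P0@[47:51]
[52] read 'b'  n5⇒n1 ·f
[53] read 'a'  n1⇒n2
[54] read 'c'  n2⇒n3
[55] read 'b'  n3⇒n4
[56] read 'e'  n4⇒n5  emit P0@[52:56]
[57] read 'b'  n5⇒n1 ·f
[58] read 'a'  n1⇒n2
[59] read 'a'  n2⇒n0 ·f
[60] read 'd'  n0⇒n6
[61] read 'a'  n6⇒n7  emit P1@[60:61]
[62] read 'b'  n7⇒n1 ·f
[63] read 'a'  n1⇒n2
[64] read 'c'  n2⇒n3
[65] read 'b'  n3⇒n4
[66] read 'e'  n4⇒n5  emit P0@[62:66]
[67] read 'b'  n5⇒n1 ·f
[68] read 'e'  n1⇒n0 ·f
[69] read 'b'  n0⇒n1
[70] read 'a'  n1⇒n2

All matches (sorted): [[5,0],[10,0],[16,1],[22,0],[28,1],[39,1],[41,1],[43,1],[51,0],[56,0],[61,1],[66,0]]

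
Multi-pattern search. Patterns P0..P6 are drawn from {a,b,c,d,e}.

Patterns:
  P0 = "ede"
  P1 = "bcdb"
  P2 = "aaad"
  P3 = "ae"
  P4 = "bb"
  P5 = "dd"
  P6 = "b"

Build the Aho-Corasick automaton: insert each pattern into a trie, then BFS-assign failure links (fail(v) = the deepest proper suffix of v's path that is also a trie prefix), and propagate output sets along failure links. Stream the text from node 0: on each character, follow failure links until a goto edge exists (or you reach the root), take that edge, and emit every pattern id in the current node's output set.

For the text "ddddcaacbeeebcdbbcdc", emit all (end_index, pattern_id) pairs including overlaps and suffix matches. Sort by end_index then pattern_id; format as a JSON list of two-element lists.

Construct AC machine:
Trie (insert patterns):
  n0 'ε': a→8 b→4 d→14 e→1
  n1 'e': d→2
  n2 'ed': e→3
  n3 'ede': ·  [P0 ends]
  n4 'b': b→13 c→5  [P6 ends]
  n5 'bc': d→6
  n6 'bcd': b→7
  n7 'bcdb': ·  [P1 ends]
  n8 'a': a→9 e→12
  n9 'aa': a→10
  n10 'aaa': d→11
  n11 'aaad': ·  [P2 ends]
  n12 'ae': ·  [P3 ends]
  n13 'bb': ·  [P4 ends]
  n14 'd': d→15
  n15 'dd': ·  [P5 ends]

Failure links (BFS by depth):
  n1('e'): parent n0 fail=0; on 'e' 0 → fail=0;  out ∅∪∅=∅
  n4('b'): parent n0 fail=0; on 'b' 0 → fail=0;  out {6}∪∅={6}
  n8('a'): parent n0 fail=0; on 'a' 0 → fail=0;  out ∅∪∅=∅
  n14('d'): parent n0 fail=0; on 'd' 0 → fail=0;  out ∅∪∅=∅
  n2('ed'): parent n1 fail=0; on 'd' 0 → fail=14;  out ∅∪∅=∅
  n5('bc'): parent n4 fail=0; on 'c' 0 → fail=0;  out ∅∪∅=∅
  n9('aa'): parent n8 fail=0; on 'a' 0 → fail=8;  out ∅∪∅=∅
  n12('ae'): parent n8 fail=0; on 'e' 0 → fail=1;  out {3}∪∅={3}
  n13('bb'): parent n4 fail=0; on 'b' 0 → fail=4;  out {4}∪{6}={4,6}
  n15('dd'): parent n14 fail=0; on 'd' 0 → fail=14;  out {5}∪∅={5}
  n3('ede'): parent n2 fail=14; on 'e' 14→0 → fail=1;  out {0}∪∅={0}
  n6('bcd'): parent n5 fail=0; on 'd' 0 → fail=14;  out ∅∪∅=∅
  n10('aaa'): parent n9 fail=8; on 'a' 8 → fail=9;  out ∅∪∅=∅
  n7('bcdb'): parent n6 fail=14; on 'b' 14→0 → fail=4;  out {1}∪{6}={1,6}
  n11('aaad'): parent n10 fail=9; on 'd' 9→8→0 → fail=14;  out {2}∪∅={2}

Scan:
i=0 'd': node 0→14
i=1 'd': node 14→15  → match P5@[0:1]
i=2 'd': node 15→15 (via fail)  → match P5@[1:2]
i=3 'd': node 15→15 (via fail)  → match P5@[2:3]
i=4 'c': node 15→0 (via fail)
i=5 'a': node 0→8
i=6 'a': node 8→9
i=7 'c': node 9→0 (via fail)
i=8 'b': node 0→4  → match P6@[8:8]
i=9 'e': node 4→1 (via fail)
i=10 'e': node 1→1 (via fail)
i=11 'e': node 1→1 (via fail)
i=12 'b': node 1→4 (via fail)  → match P6@[12:12]
i=13 'c': node 4→5
i=14 'd': node 5→6
i=15 'b': node 6→7  → match P1@[12:15],P6@[15:15]
i=16 'b': node 7→13 (via fail)  → match P4@[15:16],P6@[16:16]
i=17 'c': node 13→5 (via fail)
i=18 'd': node 5→6
i=19 'c': node 6→0 (via fail)

All matches (sorted): [[1,5],[2,5],[3,5],[8,6],[12,6],[15,1],[15,6],[16,4],[16,6]]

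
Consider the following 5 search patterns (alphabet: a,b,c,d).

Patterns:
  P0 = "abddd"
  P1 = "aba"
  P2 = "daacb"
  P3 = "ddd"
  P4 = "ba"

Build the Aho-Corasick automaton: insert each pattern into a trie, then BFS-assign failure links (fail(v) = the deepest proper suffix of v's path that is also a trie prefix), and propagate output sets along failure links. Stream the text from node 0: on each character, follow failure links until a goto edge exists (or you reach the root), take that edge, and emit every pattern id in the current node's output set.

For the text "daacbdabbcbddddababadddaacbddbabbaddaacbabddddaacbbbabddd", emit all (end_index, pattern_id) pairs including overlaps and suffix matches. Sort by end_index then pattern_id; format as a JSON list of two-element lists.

Build automaton:
Trie (insert patterns):
  0='ε' goto a→1 b→14 d→7
  1='a' goto b→2
  2='ab' goto a→6 d→3
  3='abd' goto d→4
  4='abdd' goto d→5
  5='abddd' goto ·  ←P0
  6='aba' goto ·  ←P1
  7='d' goto a→8 d→12
  8='da' goto a→9
  9='daa' goto c→10
  10='daac' goto b→11
  11='daacb' goto ·  ←P2
  12='dd' goto d→13
  13='ddd' goto ·  ←P3
  14='b' goto a→15
  15='ba' goto ·  ←P4

BFS fail/out derivation:
  n1('a'): parent n0 fail=0; on 'a' 0 → fail=0;  out ∅∪∅=∅
  n7('d'): parent n0 fail=0; on 'd' 0 → fail=0;  out ∅∪∅=∅
  n14('b'): parent n0 fail=0; on 'b' 0 → fail=0;  out ∅∪∅=∅
  n2('ab'): parent n1 fail=0; on 'b' 0 → fail=14;  out ∅∪∅=∅
  n8('da'): parent n7 fail=0; on 'a' 0 → fail=1;  out ∅∪∅=∅
  n12('dd'): parent n7 fail=0; on 'd' 0 → fail=7;  out ∅∪∅=∅
  n15('ba'): parent n14 fail=0; on 'a' 0 → fail=1;  out {4}∪∅={4}
  n3('abd'): parent n2 fail=14; on 'd' 14→0 → fail=7;  out ∅∪∅=∅
  n6('aba'): parent n2 fail=14; on 'a' 14 → fail=15;  out {1}∪{4}={1,4}
  n9('daa'): parent n8 fail=1; on 'a' 1→0 → fail=1;  out ∅∪∅=∅
  n13('ddd'): parent n12 fail=7; on 'd' 7 → fail=12;  out {3}∪∅={3}
  n4('abdd'): parent n3 fail=7; on 'd' 7 → fail=12;  out ∅∪∅=∅
  n10('daac'): parent n9 fail=1; on 'c' 1→0 → fail=0;  out ∅∪∅=∅
  n5('abddd'): parent n4 fail=12; on 'd' 12 → fail=13;  out {0}∪{3}={0,3}
  n11('daacb'): parent n10 fail=0; on 'b' 0 → fail=14;  out {2}∪∅={2}

Text stream:
[0] read 'd'  n0⇒n7
[1] read 'a'  n7⇒n8
[2] read 'a'  n8⇒n9
[3] read 'c'  n9⇒n10
[4] read 'b'  n10⇒n11  → match P2@[0:4]
[5] read 'd'  n11⇒n7 (fail-walked)
[6] read 'a'  n7⇒n8
[7] read 'b'  n8⇒n2 (fail-walked)
[8] read 'b'  n2⇒n14 (fail-walked)
[9] read 'c'  n14⇒n0 (fail-walked)
[10] read 'b'  n0⇒n14
[11] read 'd'  n14⇒n7 (fail-walked)
[12] read 'd'  n7⇒n12
[13] read 'd'  n12⇒n13  → match P3@[11:13]
[14] read 'd'  n13⇒n13 (fail-walked)  → match P3@[12:14]
[15] read 'a'  n13⇒n8 (fail-walked)
[16] read 'b'  n8⇒n2 (fail-walked)
[17] read 'a'  n2⇒n6  → match P1@[15:17],P4@[16:17]
[18] read 'b'  n6⇒n2 (fail-walked)
[19] read 'a'  n2⇒n6  → match P1@[17:19],P4@[18:19]
[20] read 'd'  n6⇒n7 (fail-walked)
[21] read 'd'  n7⇒n12
[22] read 'd'  n12⇒n13  → match P3@[20:22]
[23] read 'a'  n13⇒n8 (fail-walked)
[24] read 'a'  n8⇒n9
[25] read 'c'  n9⇒n10
[26] read 'b'  n10⇒n11  → match P2@[22:26]
[27] read 'd'  n11⇒n7 (fail-walked)
[28] read 'd'  n7⇒n12
[29] read 'b'  n12⇒n14 (fail-walked)
[30] read 'a'  n14⇒n15  → match P4@[29:30]
[31] read 'b'  n15⇒n2 (fail-walked)
[32] read 'b'  n2⇒n14 (fail-walked)
[33] read 'a'  n14⇒n15  → match P4@[32:33]
[34] read 'd'  n15⇒n7 (fail-walked)
[35] read 'd'  n7⇒n12
[36] read 'a'  n12⇒n8 (fail-walked)
[37] read 'a'  n8⇒n9
[38] read 'c'  n9⇒n10
[39] read 'b'  n10⇒n11  → match P2@[35:39]
[40] read 'a'  n11⇒n15 (fail-walked)  → match P4@[39:40]
[41] read 'b'  n15⇒n2 (fail-walked)
[42] read 'd'  n2⇒n3
[43] read 'd'  n3⇒n4
[44] read 'd'  n4⇒n5  → match P0@[40:44],P3@[42:44]
[45] read 'd'  n5⇒n13 (fail-walked)  → match P3@[43:45]
[46] read 'a'  n13⇒n8 (fail-walked)
[47] read 'a'  n8⇒n9
[48] read 'c'  n9⇒n10
[49] read 'b'  n10⇒n11  → match P2@[45:49]
[50] read 'b'  n11⇒n14 (fail-walked)
[51] read 'b'  n14⇒n14 (fail-walked)
[52] read 'a'  n14⇒n15  → match P4@[51:52]
[53] read 'b'  n15⇒n2 (fail-walked)
[54] read 'd'  n2⇒n3
[55] read 'd'  n3⇒n4
[56] read 'd'  n4⇒n5  → match P0@[52:56],P3@[54:56]

All matches (sorted): [[4,2],[13,3],[14,3],[17,1],[17,4],[19,1],[19,4],[22,3],[26,2],[30,4],[33,4],[39,2],[40,4],[44,0],[44,3],[45,3],[49,2],[52,4],[56,0],[56,3]]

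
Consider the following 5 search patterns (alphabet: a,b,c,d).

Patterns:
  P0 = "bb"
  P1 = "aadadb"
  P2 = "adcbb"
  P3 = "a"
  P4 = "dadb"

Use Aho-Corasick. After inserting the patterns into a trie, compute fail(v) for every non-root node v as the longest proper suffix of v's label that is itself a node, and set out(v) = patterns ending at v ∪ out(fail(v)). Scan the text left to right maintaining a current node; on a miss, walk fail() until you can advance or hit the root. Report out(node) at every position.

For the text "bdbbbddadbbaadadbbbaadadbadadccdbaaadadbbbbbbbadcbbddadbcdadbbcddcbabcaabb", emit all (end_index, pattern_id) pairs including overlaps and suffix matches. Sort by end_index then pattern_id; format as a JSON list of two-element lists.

Construct AC machine:
Trie (insert patterns):
  n0 'ε': a→3 b→1 d→13
  n1 'b': b→2
  n2 'bb': ·  [P0 ends]
  n3 'a': a→4 d→9  [P3 ends]
  n4 'aa': d→5
  n5 'aad': a→6
  n6 'aada': d→7
  n7 'aadad': b→8
  n8 'aadadb': ·  [P1 ends]
  n9 'ad': c→10
  n10 'adc': b→11
  n11 'adcb': b→12
  n12 'adcbb': ·  [P2 ends]
  n13 'd': a→14
  n14 'da': d→15
  n15 'dad': b→16
  n16 'dadb': ·  [P4 ends]

BFS fail/out derivation:
  fail(1) 'b': from fail(0)=0 chase 'b': 0 ⇒ 0;  out=∅∪out(0)=∅
  fail(3) 'a': from fail(0)=0 chase 'a': 0 ⇒ 0;  out={3}∪out(0)={3}
  fail(13) 'd': from fail(0)=0 chase 'd': 0 ⇒ 0;  out=∅∪out(0)=∅
  fail(2) 'bb': from fail(1)=0 chase 'b': 0 ⇒ 1;  out={0}∪out(1)={0}
  fail(4) 'aa': from fail(3)=0 chase 'a': 0 ⇒ 3;  out=∅∪out(3)={3}
  fail(9) 'ad': from fail(3)=0 chase 'd': 0 ⇒ 13;  out=∅∪out(13)=∅
  fail(14) 'da': from fail(13)=0 chase 'a': 0 ⇒ 3;  out=∅∪out(3)={3}
  fail(5) 'aad': from fail(4)=3 chase 'd': 3 ⇒ 9;  out=∅∪out(9)=∅
  fail(10) 'adc': from fail(9)=13 chase 'c': 13→0 ⇒ 0;  out=∅∪out(0)=∅
  fail(15) 'dad': from fail(14)=3 chase 'd': 3 ⇒ 9;  out=∅∪out(9)=∅
  fail(6) 'aada': from fail(5)=9 chase 'a': 9→13 ⇒ 14;  out=∅∪out(14)={3}
  fail(11) 'adcb': from fail(10)=0 chase 'b': 0 ⇒ 1;  out=∅∪out(1)=∅
  fail(16) 'dadb': from fail(15)=9 chase 'b': 9→13→0 ⇒ 1;  out={4}∪out(1)={4}
  fail(7) 'aadad': from fail(6)=14 chase 'd': 14 ⇒ 15;  out=∅∪out(15)=∅
  fail(12) 'adcbb': from fail(11)=1 chase 'b': 1 ⇒ 2;  out={2}∪out(2)={0,2}
  fail(8) 'aadadb': from fail(7)=15 chase 'b': 15 ⇒ 16;  out={1}∪out(16)={1,4}

Text stream:
[0] read 'b'  n0⇒n1
[1] read 'd'  n1⇒n13 (fail-walked)
[2] read 'b'  n13⇒n1 (fail-walked)
[3] read 'b'  n1⇒n2  emit P0@[2:3]
[4] read 'b'  n2⇒n2 (fail-walked)  emit P0@[3:4]
[5] read 'd'  n2⇒n13 (fail-walked)
[6] read 'd'  n13⇒n13 (fail-walked)
[7] read 'a'  n13⇒n14  emit P3@[7:7]
[8] read 'd'  n14⇒n15
[9] read 'b'  n15⇒n16  emit P4@[6:9]
[10] read 'b'  n16⇒n2 (fail-walked)  emit P0@[9:10]
[11] read 'a'  n2⇒n3 (fail-walked)  emit P3@[11:11]
[12] read 'a'  n3⇒n4  emit P3@[12:12]
[13] read 'd'  n4⇒n5
[14] read 'a'  n5⇒n6  emit P3@[14:14]
[15] read 'd'  n6⇒n7
[16] read 'b'  n7⇒n8  emit P1@[11:16],P4@[13:16]
[17] read 'b'  n8⇒n2 (fail-walked)  emit P0@[16:17]
[18] read 'b'  n2⇒n2 (fail-walked)  emit P0@[17:18]
[19] read 'a'  n2⇒n3 (fail-walked)  emit P3@[19:19]
[20] read 'a'  n3⇒n4  emit P3@[20:20]
[21] read 'd'  n4⇒n5
[22] read 'a'  n5⇒n6  emit P3@[22:22]
[23] read 'd'  n6⇒n7
[24] read 'b'  n7⇒n8  emit P1@[19:24],P4@[21:24]
[25] read 'a'  n8⇒n3 (fail-walked)  emit P3@[25:25]
[26] read 'd'  n3⇒n9
[27] read 'a'  n9⇒n14 (fail-walked)  emit P3@[27:27]
[28] read 'd'  n14⇒n15
[29] read 'c'  n15⇒n10 (fail-walked)
[30] read 'c'  n10⇒n0 (fail-walked)
[31] read 'd'  n0⇒n13
[32] read 'b'  n13⇒n1 (fail-walked)
[33] read 'a'  n1⇒n3 (fail-walked)  emit P3@[33:33]
[34] read 'a'  n3⇒n4  emit P3@[34:34]
[35] read 'a'  n4⇒n4 (fail-walked)  emit P3@[35:35]
[36] read 'd'  n4⇒n5
[37] read 'a'  n5⇒n6  emit P3@[37:37]
[38] read 'd'  n6⇒n7
[39] read 'b'  n7⇒n8  emit P1@[34:39],P4@[36:39]
[40] read 'b'  n8⇒n2 (fail-walked)  emit P0@[39:40]
[41] read 'b'  n2⇒n2 (fail-walked)  emit P0@[40:41]
[42] read 'b'  n2⇒n2 (fail-walked)  emit P0@[41:42]
[43] read 'b'  n2⇒n2 (fail-walked)  emit P0@[42:43]
[44] read 'b'  n2⇒n2 (fail-walked)  emit P0@[43:44]
[45] read 'b'  n2⇒n2 (fail-walked)  emit P0@[44:45]
[46] read 'a'  n2⇒n3 (fail-walked)  emit P3@[46:46]
[47] read 'd'  n3⇒n9
[48] read 'c'  n9⇒n10
[49] read 'b'  n10⇒n11
[50] read 'b'  n11⇒n12  emit P0@[49:50],P2@[46:50]
[51] read 'd'  n12⇒n13 (fail-walked)
[52] read 'd'  n13⇒n13 (fail-walked)
[53] read 'a'  n13⇒n14  emit P3@[53:53]
[54] read 'd'  n14⇒n15
[55] read 'b'  n15⇒n16  emit P4@[52:55]
[56] read 'c'  n16⇒n0 (fail-walked)
[57] read 'd'  n0⇒n13
[58] read 'a'  n13⇒n14  emit P3@[58:58]
[59] read 'd'  n14⇒n15
[60] read 'b'  n15⇒n16  emit P4@[57:60]
[61] read 'b'  n16⇒n2 (fail-walked)  emit P0@[60:61]
[62] read 'c'  n2⇒n0 (fail-walked)
[63] read 'd'  n0⇒n13
[64] read 'd'  n13⇒n13 (fail-walked)
[65] read 'c'  n13⇒n0 (fail-walked)
[66] read 'b'  n0⇒n1
[67] read 'a'  n1⇒n3 (fail-walked)  emit P3@[67:67]
[68] read 'b'  n3⇒n1 (fail-walked)
[69] read 'c'  n1⇒n0 (fail-walked)
[70] read 'a'  n0⇒n3  emit P3@[70:70]
[71] read 'a'  n3⇒n4  emit P3@[71:71]
[72] read 'b'  n4⇒n1 (fail-walked)
[73] read 'b'  n1⇒n2  emit P0@[72:73]

All matches (sorted): [[3,0],[4,0],[7,3],[9,4],[10,0],[11,3],[12,3],[14,3],[16,1],[16,4],[17,0],[18,0],[19,3],[20,3],[22,3],[24,1],[24,4],[25,3],[27,3],[33,3],[34,3],[35,3],[37,3],[39,1],[39,4],[40,0],[41,0],[42,0],[43,0],[44,0],[45,0],[46,3],[50,0],[50,2],[53,3],[55,4],[58,3],[60,4],[61,0],[67,3],[70,3],[71,3],[73,0]]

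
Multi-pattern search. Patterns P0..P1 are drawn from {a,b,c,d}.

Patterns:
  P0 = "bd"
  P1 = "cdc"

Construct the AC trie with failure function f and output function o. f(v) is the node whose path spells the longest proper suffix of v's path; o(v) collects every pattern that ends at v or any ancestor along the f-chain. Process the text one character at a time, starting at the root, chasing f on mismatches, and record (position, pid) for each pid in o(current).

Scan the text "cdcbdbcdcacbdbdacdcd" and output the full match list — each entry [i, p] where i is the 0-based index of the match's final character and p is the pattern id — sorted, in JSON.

Build:
Trie nodes:
  0='ε' goto b→1 c→3
  1='b' goto d→2
  2='bd' goto ·  [P0 ends]
  3='c' goto d→4
  4='cd' goto c→5
  5='cdc' goto ·  [P1 ends]

Failure links (BFS by depth):
  fail(1) 'b': from fail(0)=0 chase 'b': 0 ⇒ 0;  out=∅∪out(0)=∅
  fail(3) 'c': from fail(0)=0 chase 'c': 0 ⇒ 0;  out=∅∪out(0)=∅
  fail(2) 'bd': from fail(1)=0 chase 'd': 0 ⇒ 0;  out={0}∪out(0)={0}
  fail(4) 'cd': from fail(3)=0 chase 'd': 0 ⇒ 0;  out=∅∪out(0)=∅
  fail(5) 'cdc': from fail(4)=0 chase 'c': 0 ⇒ 3;  out={1}∪out(3)={1}

Scan:
pos 0 'c': at 3
pos 1 'd': at 4
pos 2 'c': at 5  emit P1@[0:2]
pos 3 'b': at 1 (fail-walked)
pos 4 'd': at 2  emit P0@[3:4]
pos 5 'b': at 1 (fail-walked)
pos 6 'c': at 3 (fail-walked)
pos 7 'd': at 4
pos 8 'c': at 5  emit P1@[6:8]
pos 9 'a': at 0 (fail-walked)
pos 10 'c': at 3
pos 11 'b': at 1 (fail-walked)
pos 12 'd': at 2  emit P0@[11:12]
pos 13 'b': at 1 (fail-walked)
pos 14 'd': at 2  emit P0@[13:14]
pos 15 'a': at 0 (fail-walked)
pos 16 'c': at 3
pos 17 'd': at 4
pos 18 'c': at 5  emit P1@[16:18]
pos 19 'd': at 4 (fail-walked)

Result: [[2,1],[4,0],[8,1],[12,0],[14,0],[18,1]]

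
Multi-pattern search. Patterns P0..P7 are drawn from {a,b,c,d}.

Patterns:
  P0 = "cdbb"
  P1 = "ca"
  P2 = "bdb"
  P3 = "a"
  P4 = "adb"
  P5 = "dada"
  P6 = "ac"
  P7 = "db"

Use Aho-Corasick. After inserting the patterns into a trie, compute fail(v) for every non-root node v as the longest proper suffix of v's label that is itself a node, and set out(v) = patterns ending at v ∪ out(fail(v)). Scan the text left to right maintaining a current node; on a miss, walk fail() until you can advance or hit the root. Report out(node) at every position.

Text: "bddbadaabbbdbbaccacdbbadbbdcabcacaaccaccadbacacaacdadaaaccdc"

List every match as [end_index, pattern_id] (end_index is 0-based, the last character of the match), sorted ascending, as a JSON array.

Build:
Trie (insert patterns):
  n0 'ε': a→9 b→6 c→1 d→12
  n1 'c': a→5 d→2
  n2 'cd': b→3
  n3 'cdb': b→4
  n4 'cdbb': ·  ←P0
  n5 'ca': ·  ←P1
  n6 'b': d→7
  n7 'bd': b→8
  n8 'bdb': ·  ←P2
  n9 'a': c→16 d→10  ←P3
  n10 'ad': b→11
  n11 'adb': ·  ←P4
  n12 'd': a→13 b→17
  n13 'da': d→14
  n14 'dad': a→15
  n15 'dada': ·  ←P5
  n16 'ac': ·  ←P6
  n17 'db': ·  ←P7

Failure links (BFS by depth):
  n1('c'): parent n0 fail=0; on 'c' 0 → fail=0;  out ∅∪∅=∅
  n6('b'): parent n0 fail=0; on 'b' 0 → fail=0;  out ∅∪∅=∅
  n9('a'): parent n0 fail=0; on 'a' 0 → fail=0;  out {3}∪∅={3}
  n12('d'): parent n0 fail=0; on 'd' 0 → fail=0;  out ∅∪∅=∅
  n2('cd'): parent n1 fail=0; on 'd' 0 → fail=12;  out ∅∪∅=∅
  n5('ca'): parent n1 fail=0; on 'a' 0 → fail=9;  out {1}∪{3}={1,3}
  n7('bd'): parent n6 fail=0; on 'd' 0 → fail=12;  out ∅∪∅=∅
  n10('ad'): parent n9 fail=0; on 'd' 0 → fail=12;  out ∅∪∅=∅
  n13('da'): parent n12 fail=0; on 'a' 0 → fail=9;  out ∅∪{3}={3}
  n16('ac'): parent n9 fail=0; on 'c' 0 → fail=1;  out {6}∪∅={6}
  n17('db'): parent n12 fail=0; on 'b' 0 → fail=6;  out {7}∪∅={7}
  n3('cdb'): parent n2 fail=12; on 'b' 12 → fail=17;  out ∅∪{7}={7}
  n8('bdb'): parent n7 fail=12; on 'b' 12 → fail=17;  out {2}∪{7}={2,7}
  n11('adb'): parent n10 fail=12; on 'b' 12 → fail=17;  out {4}∪{7}={4,7}
  n14('dad'): parent n13 fail=9; on 'd' 9 → fail=10;  out ∅∪∅=∅
  n4('cdbb'): parent n3 fail=17; on 'b' 17→6→0 → fail=6;  out {0}∪∅={0}
  n15('dada'): parent n14 fail=10; on 'a' 10→12 → fail=13;  out {5}∪{3}={3,5}

Text stream:
i=0 'b': node 0→6
i=1 'd': node 6→7
i=2 'd': node 7→12 (via fail)
i=3 'b': node 12→17  emit P7@[2:3]
i=4 'a': node 17→9 (via fail)  emit P3@[4:4]
i=5 'd': node 9→10
i=6 'a': node 10→13 (via fail)  emit P3@[6:6]
i=7 'a': node 13→9 (via fail)  emit P3@[7:7]
i=8 'b': node 9→6 (via fail)
i=9 'b': node 6→6 (via fail)
i=10 'b': node 6→6 (via fail)
i=11 'd': node 6→7
i=12 'b': node 7→8  emit P2@[10:12],P7@[11:12]
i=13 'b': node 8→6 (via fail)
i=14 'a': node 6→9 (via fail)  emit P3@[14:14]
i=15 'c': node 9→16  emit P6@[14:15]
i=16 'c': node 16→1 (via fail)
i=17 'a': node 1→5  emit P1@[16:17],P3@[17:17]
i=18 'c': node 5→16 (via fail)  emit P6@[17:18]
i=19 'd': node 16→2 (via fail)
i=20 'b': node 2→3  emit P7@[19:20]
i=21 'b': node 3→4  emit P0@[18:21]
i=22 'a': node 4→9 (via fail)  emit P3@[22:22]
i=23 'd': node 9→10
i=24 'b': node 10→11  emit P4@[22:24],P7@[23:24]
i=25 'b': node 11→6 (via fail)
i=26 'd': node 6→7
i=27 'c': node 7→1 (via fail)
i=28 'a': node 1→5  emit P1@[27:28],P3@[28:28]
i=29 'b': node 5→6 (via fail)
i=30 'c': node 6→1 (via fail)
i=31 'a': node 1→5  emit P1@[30:31],P3@[31:31]
i=32 'c': node 5→16 (via fail)  emit P6@[31:32]
i=33 'a': node 16→5 (via fail)  emit P1@[32:33],P3@[33:33]
i=34 'a': node 5→9 (via fail)  emit P3@[34:34]
i=35 'c': node 9→16  emit P6@[34:35]
i=36 'c': node 16→1 (via fail)
i=37 'a': node 1→5  emit P1@[36:37],P3@[37:37]
i=38 'c': node 5→16 (via fail)  emit P6@[37:38]
i=39 'c': node 16→1 (via fail)
i=40 'a': node 1→5  emit P1@[39:40],P3@[40:40]
i=41 'd': node 5→10 (via fail)
i=42 'b': node 10→11  emit P4@[40:42],P7@[41:42]
i=43 'a': node 11→9 (via fail)  emit P3@[43:43]
i=44 'c': node 9→16  emit P6@[43:44]
i=45 'a': node 16→5 (via fail)  emit P1@[44:45],P3@[45:45]
i=46 'c': node 5→16 (via fail)  emit P6@[45:46]
i=47 'a': node 16→5 (via fail)  emit P1@[46:47],P3@[47:47]
i=48 'a': node 5→9 (via fail)  emit P3@[48:48]
i=49 'c': node 9→16  emit P6@[48:49]
i=50 'd': node 16→2 (via fail)
i=51 'a': node 2→13 (via fail)  emit P3@[51:51]
i=52 'd': node 13→14
i=53 'a': node 14→15  emit P3@[53:53],P5@[50:53]
i=54 'a': node 15→9 (via fail)  emit P3@[54:54]
i=55 'a': node 9→9 (via fail)  emit P3@[55:55]
i=56 'c': node 9→16  emit P6@[55:56]
i=57 'c': node 16→1 (via fail)
i=58 'd': node 1→2
i=59 'c': node 2→1 (via fail)

Matches: [[3,7],[4,3],[6,3],[7,3],[12,2],[12,7],[14,3],[15,6],[17,1],[17,3],[18,6],[20,7],[21,0],[22,3],[24,4],[24,7],[28,1],[28,3],[31,1],[31,3],[32,6],[33,1],[33,3],[34,3],[35,6],[37,1],[37,3],[38,6],[40,1],[40,3],[42,4],[42,7],[43,3],[44,6],[45,1],[45,3],[46,6],[47,1],[47,3],[48,3],[49,6],[51,3],[53,3],[53,5],[54,3],[55,3],[56,6]]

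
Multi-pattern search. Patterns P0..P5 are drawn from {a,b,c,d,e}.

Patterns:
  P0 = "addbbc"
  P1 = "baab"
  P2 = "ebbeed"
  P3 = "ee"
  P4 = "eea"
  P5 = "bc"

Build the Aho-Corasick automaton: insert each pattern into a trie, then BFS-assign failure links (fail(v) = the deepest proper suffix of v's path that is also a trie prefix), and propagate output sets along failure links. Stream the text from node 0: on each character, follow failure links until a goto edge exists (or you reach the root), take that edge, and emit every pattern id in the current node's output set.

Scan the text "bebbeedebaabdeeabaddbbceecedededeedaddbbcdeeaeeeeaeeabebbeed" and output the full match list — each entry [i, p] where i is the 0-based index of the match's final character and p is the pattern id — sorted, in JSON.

Build:
Trie (insert patterns):
  n0 'ε': a→1 b→7 e→11
  n1 'a': d→2
  n2 'ad': d→3
  n3 'add': b→4
  n4 'addb': b→5
  n5 'addbb': c→6
  n6 'addbbc': ·  ←P0
  n7 'b': a→8 c→19
  n8 'ba': a→9
  n9 'baa': b→10
  n10 'baab': ·  ←P1
  n11 'e': b→12 e→17
  n12 'eb': b→13
  n13 'ebb': e→14
  n14 'ebbe': e→15
  n15 'ebbee': d→16
  n16 'ebbeed': ·  ←P2
  n17 'ee': a→18  ←P3
  n18 'eea': ·  ←P4
  n19 'bc': ·  ←P5

Failure links (BFS by depth):
  n1('a'): parent n0 fail=0; on 'a' 0 → fail=0;  out ∅∪∅=∅
  n7('b'): parent n0 fail=0; on 'b' 0 → fail=0;  out ∅∪∅=∅
  n11('e'): parent n0 fail=0; on 'e' 0 → fail=0;  out ∅∪∅=∅
  n2('ad'): parent n1 fail=0; on 'd' 0 → fail=0;  out ∅∪∅=∅
  n8('ba'): parent n7 fail=0; on 'a' 0 → fail=1;  out ∅∪∅=∅
  n12('eb'): parent n11 fail=0; on 'b' 0 → fail=7;  out ∅∪∅=∅
  n17('ee'): parent n11 fail=0; on 'e' 0 → fail=11;  out {3}∪∅={3}
  n19('bc'): parent n7 fail=0; on 'c' 0 → fail=0;  out {5}∪∅={5}
  n3('add'): parent n2 fail=0; on 'd' 0 → fail=0;  out ∅∪∅=∅
  n9('baa'): parent n8 fail=1; on 'a' 1→0 → fail=1;  out ∅∪∅=∅
  n13('ebb'): parent n12 fail=7; on 'b' 7→0 → fail=7;  out ∅∪∅=∅
  n18('eea'): parent n17 fail=11; on 'a' 11→0 → fail=1;  out {4}∪∅={4}
  n4('addb'): parent n3 fail=0; on 'b' 0 → fail=7;  out ∅∪∅=∅
  n10('baab'): parent n9 fail=1; on 'b' 1→0 → fail=7;  out {1}∪∅={1}
  n14('ebbe'): parent n13 fail=7; on 'e' 7→0 → fail=11;  out ∅∪∅=∅
  n5('addbb'): parent n4 fail=7; on 'b' 7→0 → fail=7;  out ∅∪∅=∅
  n15('ebbee'): parent n14 fail=11; on 'e' 11 → fail=17;  out ∅∪{3}={3}
  n6('addbbc'): parent n5 fail=7; on 'c' 7 → fail=19;  out {0}∪{5}={0,5}
  n16('ebbeed'): parent n15 fail=17; on 'd' 17→11→0 → fail=0;  out {2}∪∅={2}

Run:
[0] read 'b'  n0⇒n7
[1] read 'e'  n7⇒n11 (via fail)
[2] read 'b'  n11⇒n12
[3] read 'b'  n12⇒n13
[4] read 'e'  n13⇒n14
[5] read 'e'  n14⇒n15  emit P3@[4:5]
[6] read 'd'  n15⇒n16  emit P2@[1:6]
[7] read 'e'  n16⇒n11 (via fail)
[8] read 'b'  n11⇒n12
[9] read 'a'  n12⇒n8 (via fail)
[10] read 'a'  n8⇒n9
[11] read 'b'  n9⇒n10  emit P1@[8:11]
[12] read 'd'  n10⇒n0 (via fail)
[13] read 'e'  n0⇒n11
[14] read 'e'  n11⇒n17  emit P3@[13:14]
[15] read 'a'  n17⇒n18  emit P4@[13:15]
[16] read 'b'  n18⇒n7 (via fail)
[17] read 'a'  n7⇒n8
[18] read 'd'  n8⇒n2 (via fail)
[19] read 'd'  n2⇒n3
[20] read 'b'  n3⇒n4
[21] read 'b'  n4⇒n5
[22] read 'c'  n5⇒n6  emit P0@[17:22],P5@[21:22]
[23] read 'e'  n6⇒n11 (via fail)
[24] read 'e'  n11⇒n17  emit P3@[23:24]
[25] read 'c'  n17⇒n0 (via fail)
[26] read 'e'  n0⇒n11
[27] read 'd'  n11⇒n0 (via fail)
[28] read 'e'  n0⇒n11
[29] read 'd'  n11⇒n0 (via fail)
[30] read 'e'  n0⇒n11
[31] read 'd'  n11⇒n0 (via fail)
[32] read 'e'  n0⇒n11
[33] read 'e'  n11⇒n17  emit P3@[32:33]
[34] read 'd'  n17⇒n0 (via fail)
[35] read 'a'  n0⇒n1
[36] read 'd'  n1⇒n2
[37] read 'd'  n2⇒n3
[38] read 'b'  n3⇒n4
[39] read 'b'  n4⇒n5
[40] read 'c'  n5⇒n6  emit P0@[35:40],P5@[39:40]
[41] read 'd'  n6⇒n0 (via fail)
[42] read 'e'  n0⇒n11
[43] read 'e'  n11⇒n17  emit P3@[42:43]
[44] read 'a'  n17⇒n18  emit P4@[42:44]
[45] read 'e'  n18⇒n11 (via fail)
[46] read 'e'  n11⇒n17  emit P3@[45:46]
[47] read 'e'  n17⇒n17 (via fail)  emit P3@[46:47]
[48] read 'e'  n17⇒n17 (via fail)  emit P3@[47:48]
[49] read 'a'  n17⇒n18  emit P4@[47:49]
[50] read 'e'  n18⇒n11 (via fail)
[51] read 'e'  n11⇒n17  emit P3@[50:51]
[52] read 'a'  n17⇒n18  emit P4@[50:52]
[53] read 'b'  n18⇒n7 (via fail)
[54] read 'e'  n7⇒n11 (via fail)
[55] read 'b'  n11⇒n12
[56] read 'b'  n12⇒n13
[57] read 'e'  n13⇒n14
[58] read 'e'  n14⇒n15  emit P3@[57:58]
[59] read 'd'  n15⇒n16  emit P2@[54:59]

All matches (sorted): [[5,3],[6,2],[11,1],[14,3],[15,4],[22,0],[22,5],[24,3],[33,3],[40,0],[40,5],[43,3],[44,4],[46,3],[47,3],[48,3],[49,4],[51,3],[52,4],[58,3],[59,2]]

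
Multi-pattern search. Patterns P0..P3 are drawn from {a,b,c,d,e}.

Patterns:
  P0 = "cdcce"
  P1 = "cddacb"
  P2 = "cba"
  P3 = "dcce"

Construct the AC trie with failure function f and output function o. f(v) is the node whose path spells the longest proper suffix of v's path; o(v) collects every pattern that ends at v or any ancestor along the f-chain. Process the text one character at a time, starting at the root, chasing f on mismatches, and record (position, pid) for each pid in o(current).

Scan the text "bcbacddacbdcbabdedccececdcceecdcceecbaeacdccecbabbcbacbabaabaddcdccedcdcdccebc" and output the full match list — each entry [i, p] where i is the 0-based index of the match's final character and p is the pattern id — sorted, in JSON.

Build automaton:
Trie nodes:
  0='ε' goto c→1 d→12
  1='c' goto b→10 d→2
  2='cd' goto c→3 d→6
  3='cdc' goto c→4
  4='cdcc' goto e→5
  5='cdcce' goto ·  ←P0
  6='cdd' goto a→7
  7='cdda' goto c→8
  8='cddac' goto b→9
  9='cddacb' goto ·  ←P1
  10='cb' goto a→11
  11='cba' goto ·  ←P2
  12='d' goto c→13
  13='dc' goto c→14
  14='dcc' goto e→15
  15='dcce' goto ·  ←P3

Failure links (BFS by depth):
  fail(1) 'c': from fail(0)=0 chase 'c': 0 ⇒ 0;  out=∅∪out(0)=∅
  fail(12) 'd': from fail(0)=0 chase 'd': 0 ⇒ 0;  out=∅∪out(0)=∅
  fail(2) 'cd': from fail(1)=0 chase 'd': 0 ⇒ 12;  out=∅∪out(12)=∅
  fail(10) 'cb': from fail(1)=0 chase 'b': 0 ⇒ 0;  out=∅∪out(0)=∅
  fail(13) 'dc': from fail(12)=0 chase 'c': 0 ⇒ 1;  out=∅∪out(1)=∅
  fail(3) 'cdc': from fail(2)=12 chase 'c': 12 ⇒ 13;  out=∅∪out(13)=∅
  fail(6) 'cdd': from fail(2)=12 chase 'd': 12→0 ⇒ 12;  out=∅∪out(12)=∅
  fail(11) 'cba': from fail(10)=0 chase 'a': 0 ⇒ 0;  out={2}∪out(0)={2}
  fail(14) 'dcc': from fail(13)=1 chase 'c': 1→0 ⇒ 1;  out=∅∪out(1)=∅
  fail(4) 'cdcc': from fail(3)=13 chase 'c': 13 ⇒ 14;  out=∅∪out(14)=∅
  fail(7) 'cdda': from fail(6)=12 chase 'a': 12→0 ⇒ 0;  out=∅∪out(0)=∅
  fail(15) 'dcce': from fail(14)=1 chase 'e': 1→0 ⇒ 0;  out={3}∪out(0)={3}
  fail(5) 'cdcce': from fail(4)=14 chase 'e': 14 ⇒ 15;  out={0}∪out(15)={0,3}
  fail(8) 'cddac': from fail(7)=0 chase 'c': 0 ⇒ 1;  out=∅∪out(1)=∅
  fail(9) 'cddacb': from fail(8)=1 chase 'b': 1 ⇒ 10;  out={1}∪out(10)={1}

Run:
i=0 'b': node 0→0
i=1 'c': node 0→1
i=2 'b': node 1→10
i=3 'a': node 10→11  → match P2@[1:3]
i=4 'c': node 11→1 ·f
i=5 'd': node 1→2
i=6 'd': node 2→6
i=7 'a': node 6→7
i=8 'c': node 7→8
i=9 'b': node 8→9  → match P1@[4:9]
i=10 'd': node 9→12 ·f
i=11 'c': node 12→13
i=12 'b': node 13→10 ·f
i=13 'a': node 10→11  → match P2@[11:13]
i=14 'b': node 11→0 ·f
i=15 'd': node 0→12
i=16 'e': node 12→0 ·f
i=17 'd': node 0→12
i=18 'c': node 12→13
i=19 'c': node 13→14
i=20 'e': node 14→15  → match P3@[17:20]
i=21 'c': node 15→1 ·f
i=22 'e': node 1→0 ·f
i=23 'c': node 0→1
i=24 'd': node 1→2
i=25 'c': node 2→3
i=26 'c': node 3→4
i=27 'e': node 4→5  → match P0@[23:27],P3@[24:27]
i=28 'e': node 5→0 ·f
i=29 'c': node 0→1
i=30 'd': node 1→2
i=31 'c': node 2→3
i=32 'c': node 3→4
i=33 'e': node 4→5  → match P0@[29:33],P3@[30:33]
i=34 'e': node 5→0 ·f
i=35 'c': node 0→1
i=36 'b': node 1→10
i=37 'a': node 10→11  → match P2@[35:37]
i=38 'e': node 11→0 ·f
i=39 'a': node 0→0
i=40 'c': node 0→1
i=41 'd': node 1→2
i=42 'c': node 2→3
i=43 'c': node 3→4
i=44 'e': node 4→5  → match P0@[40:44],P3@[41:44]
i=45 'c': node 5→1 ·f
i=46 'b': node 1→10
i=47 'a': node 10→11  → match P2@[45:47]
i=48 'b': node 11→0 ·f
i=49 'b': node 0→0
i=50 'c': node 0→1
i=51 'b': node 1→10
i=52 'a': node 10→11  → match P2@[50:52]
i=53 'c': node 11→1 ·f
i=54 'b': node 1→10
i=55 'a': node 10→11  → match P2@[53:55]
i=56 'b': node 11→0 ·f
i=57 'a': node 0→0
i=58 'a': node 0→0
i=59 'b': node 0→0
i=60 'a': node 0→0
i=61 'd': node 0→12
i=62 'd': node 12→12 ·f
i=63 'c': node 12→13
i=64 'd': node 13→2 ·f
i=65 'c': node 2→3
i=66 'c': node 3→4
i=67 'e': node 4→5  → match P0@[63:67],P3@[64:67]
i=68 'd': node 5→12 ·f
i=69 'c': node 12→13
i=70 'd': node 13→2 ·f
i=71 'c': node 2→3
i=72 'd': node 3→2 ·f
i=73 'c': node 2→3
i=74 'c': node 3→4
i=75 'e': node 4→5  → match P0@[71:75],P3@[72:75]
i=76 'b': node 5→0 ·f
i=77 'c': node 0→1

Matches: [[3,2],[9,1],[13,2],[20,3],[27,0],[27,3],[33,0],[33,3],[37,2],[44,0],[44,3],[47,2],[52,2],[55,2],[67,0],[67,3],[75,0],[75,3]]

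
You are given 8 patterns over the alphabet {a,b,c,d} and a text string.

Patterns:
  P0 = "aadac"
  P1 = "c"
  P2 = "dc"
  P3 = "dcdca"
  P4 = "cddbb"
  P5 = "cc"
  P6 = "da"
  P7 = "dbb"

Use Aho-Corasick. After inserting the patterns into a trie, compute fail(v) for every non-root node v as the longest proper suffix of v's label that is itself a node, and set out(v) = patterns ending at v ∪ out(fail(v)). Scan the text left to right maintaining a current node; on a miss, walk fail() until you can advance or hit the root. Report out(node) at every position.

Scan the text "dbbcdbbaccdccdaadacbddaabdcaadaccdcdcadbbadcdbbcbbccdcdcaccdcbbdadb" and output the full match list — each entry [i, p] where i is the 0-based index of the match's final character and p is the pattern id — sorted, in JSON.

Construct AC machine:
Trie nodes:
  n0 'ε': a→1 c→6 d→7
  n1 'a': a→2
  n2 'aa': d→3
  n3 'aad': a→4
  n4 'aada': c→5
  n5 'aadac': ·  ←P0
  n6 'c': c→16 d→12  ←P1
  n7 'd': a→17 b→18 c→8
  n8 'dc': d→9  ←P2
  n9 'dcd': c→10
  n10 'dcdc': a→11
  n11 'dcdca': ·  ←P3
  n12 'cd': d→13
  n13 'cdd': b→14
  n14 'cddb': b→15
  n15 'cddbb': ·  ←P4
  n16 'cc': ·  ←P5
  n17 'da': ·  ←P6
  n18 'db': b→19
  n19 'dbb': ·  ←P7

Failure links (BFS by depth):
  fail(1) 'a': from fail(0)=0 chase 'a': 0 ⇒ 0;  out=∅∪out(0)=∅
  fail(6) 'c': from fail(0)=0 chase 'c': 0 ⇒ 0;  out={1}∪out(0)={1}
  fail(7) 'd': from fail(0)=0 chase 'd': 0 ⇒ 0;  out=∅∪out(0)=∅
  fail(2) 'aa': from fail(1)=0 chase 'a': 0 ⇒ 1;  out=∅∪out(1)=∅
  fail(8) 'dc': from fail(7)=0 chase 'c': 0 ⇒ 6;  out={2}∪out(6)={1,2}
  fail(12) 'cd': from fail(6)=0 chase 'd': 0 ⇒ 7;  out=∅∪out(7)=∅
  fail(16) 'cc': from fail(6)=0 chase 'c': 0 ⇒ 6;  out={5}∪out(6)={1,5}
  fail(17) 'da': from fail(7)=0 chase 'a': 0 ⇒ 1;  out={6}∪out(1)={6}
  fail(18) 'db': from fail(7)=0 chase 'b': 0 ⇒ 0;  out=∅∪out(0)=∅
  fail(3) 'aad': from fail(2)=1 chase 'd': 1→0 ⇒ 7;  out=∅∪out(7)=∅
  fail(9) 'dcd': from fail(8)=6 chase 'd': 6 ⇒ 12;  out=∅∪out(12)=∅
  fail(13) 'cdd': from fail(12)=7 chase 'd': 7→0 ⇒ 7;  out=∅∪out(7)=∅
  fail(19) 'dbb': from fail(18)=0 chase 'b': 0 ⇒ 0;  out={7}∪out(0)={7}
  fail(4) 'aada': from fail(3)=7 chase 'a': 7 ⇒ 17;  out=∅∪out(17)={6}
  fail(10) 'dcdc': from fail(9)=12 chase 'c': 12→7 ⇒ 8;  out=∅∪out(8)={1,2}
  fail(14) 'cddb': from fail(13)=7 chase 'b': 7 ⇒ 18;  out=∅∪out(18)=∅
  fail(5) 'aadac': from fail(4)=17 chase 'c': 17→1→0 ⇒ 6;  out={0}∪out(6)={0,1}
  fail(11) 'dcdca': from fail(10)=8 chase 'a': 8→6→0 ⇒ 1;  out={3}∪out(1)={3}
  fail(15) 'cddbb': from fail(14)=18 chase 'b': 18 ⇒ 19;  out={4}∪out(19)={4,7}

Run:
pos 0 'd': at 7
pos 1 'b': at 18
pos 2 'b': at 19  → match P7@[0:2]
pos 3 'c': at 6 ·f  → match P1@[3:3]
pos 4 'd': at 12
pos 5 'b': at 18 ·f
pos 6 'b': at 19  → match P7@[4:6]
pos 7 'a': at 1 ·f
pos 8 'c': at 6 ·f  → match P1@[8:8]
pos 9 'c': at 16  → match P1@[9:9],P5@[8:9]
pos 10 'd': at 12 ·f
pos 11 'c': at 8 ·f  → match P1@[11:11],P2@[10:11]
pos 12 'c': at 16 ·f  → match P1@[12:12],P5@[11:12]
pos 13 'd': at 12 ·f
pos 14 'a': at 17 ·f  → match P6@[13:14]
pos 15 'a': at 2 ·f
pos 16 'd': at 3
pos 17 'a': at 4  → match P6@[16:17]
pos 18 'c': at 5  → match P0@[14:18],P1@[18:18]
pos 19 'b': at 0 ·f
pos 20 'd': at 7
pos 21 'd': at 7 ·f
pos 22 'a': at 17  → match P6@[21:22]
pos 23 'a': at 2 ·f
pos 24 'b': at 0 ·f
pos 25 'd': at 7
pos 26 'c': at 8  → match P1@[26:26],P2@[25:26]
pos 27 'a': at 1 ·f
pos 28 'a': at 2
pos 29 'd': at 3
pos 30 'a': at 4  → match P6@[29:30]
pos 31 'c': at 5  → match P0@[27:31],P1@[31:31]
pos 32 'c': at 16 ·f  → match P1@[32:32],P5@[31:32]
pos 33 'd': at 12 ·f
pos 34 'c': at 8 ·f  → match P1@[34:34],P2@[33:34]
pos 35 'd': at 9
pos 36 'c': at 10  → match P1@[36:36],P2@[35:36]
pos 37 'a': at 11  → match P3@[33:37]
pos 38 'd': at 7 ·f
pos 39 'b': at 18
pos 40 'b': at 19  → match P7@[38:40]
pos 41 'a': at 1 ·f
pos 42 'd': at 7 ·f
pos 43 'c': at 8  → match P1@[43:43],P2@[42:43]
pos 44 'd': at 9
pos 45 'b': at 18 ·f
pos 46 'b': at 19  → match P7@[44:46]
pos 47 'c': at 6 ·f  → match P1@[47:47]
pos 48 'b': at 0 ·f
pos 49 'b': at 0
pos 50 'c': at 6  → match P1@[50:50]
pos 51 'c': at 16  → match P1@[51:51],P5@[50:51]
pos 52 'd': at 12 ·f
pos 53 'c': at 8 ·f  → match P1@[53:53],P2@[52:53]
pos 54 'd': at 9
pos 55 'c': at 10  → match P1@[55:55],P2@[54:55]
pos 56 'a': at 11  → match P3@[52:56]
pos 57 'c': at 6 ·f  → match P1@[57:57]
pos 58 'c': at 16  → match P1@[58:58],P5@[57:58]
pos 59 'd': at 12 ·f
pos 60 'c': at 8 ·f  → match P1@[60:60],P2@[59:60]
pos 61 'b': at 0 ·f
pos 62 'b': at 0
pos 63 'd': at 7
pos 64 'a': at 17  → match P6@[63:64]
pos 65 'd': at 7 ·f
pos 66 'b': at 18

Matches: [[2,7],[3,1],[6,7],[8,1],[9,1],[9,5],[11,1],[11,2],[12,1],[12,5],[14,6],[17,6],[18,0],[18,1],[22,6],[26,1],[26,2],[30,6],[31,0],[31,1],[32,1],[32,5],[34,1],[34,2],[36,1],[36,2],[37,3],[40,7],[43,1],[43,2],[46,7],[47,1],[50,1],[51,1],[51,5],[53,1],[53,2],[55,1],[55,2],[56,3],[57,1],[58,1],[58,5],[60,1],[60,2],[64,6]]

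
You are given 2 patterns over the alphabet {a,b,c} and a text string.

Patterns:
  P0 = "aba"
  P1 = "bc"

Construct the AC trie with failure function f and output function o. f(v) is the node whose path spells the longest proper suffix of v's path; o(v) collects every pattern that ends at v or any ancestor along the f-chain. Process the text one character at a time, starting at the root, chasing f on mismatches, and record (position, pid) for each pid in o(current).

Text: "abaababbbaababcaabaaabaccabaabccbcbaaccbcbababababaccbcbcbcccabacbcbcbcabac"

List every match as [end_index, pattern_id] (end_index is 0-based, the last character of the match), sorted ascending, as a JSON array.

Construct AC machine:
Trie (insert patterns):
  0='ε' goto a→1 b→4
  1='a' goto b→2
  2='ab' goto a→3
  3='aba' goto ·  [P0 ends]
  4='b' goto c→5
  5='bc' goto ·  [P1 ends]

BFS fail/out derivation:
  n1('a'): parent n0 fail=0; on 'a' 0 → fail=0;  out ∅∪∅=∅
  n4('b'): parent n0 fail=0; on 'b' 0 → fail=0;  out ∅∪∅=∅
  n2('ab'): parent n1 fail=0; on 'b' 0 → fail=4;  out ∅∪∅=∅
  n5('bc'): parent n4 fail=0; on 'c' 0 → fail=0;  out {1}∪∅={1}
  n3('aba'): parent n2 fail=4; on 'a' 4→0 → fail=1;  out {0}∪∅={0}

Run:
i=0 'a': node 0→1
i=1 'b': node 1→2
i=2 'a': node 2→3  ** P0@[0:2]
i=3 'a': node 3→1 ·f
i=4 'b': node 1→2
i=5 'a': node 2→3  ** P0@[3:5]
i=6 'b': node 3→2 ·f
i=7 'b': node 2→4 ·f
i=8 'b': node 4→4 ·f
i=9 'a': node 4→1 ·f
i=10 'a': node 1→1 ·f
i=11 'b': node 1→2
i=12 'a': node 2→3  ** P0@[10:12]
i=13 'b': node 3→2 ·f
i=14 'c': node 2→5 ·f  ** P1@[13:14]
i=15 'a': node 5→1 ·f
i=16 'a': node 1→1 ·f
i=17 'b': node 1→2
i=18 'a': node 2→3  ** P0@[16:18]
i=19 'a': node 3→1 ·f
i=20 'a': node 1→1 ·f
i=21 'b': node 1→2
i=22 'a': node 2→3  ** P0@[20:22]
i=23 'c': node 3→0 ·f
i=24 'c': node 0→0
i=25 'a': node 0→1
i=26 'b': node 1→2
i=27 'a': node 2→3  ** P0@[25:27]
i=28 'a': node 3→1 ·f
i=29 'b': node 1→2
i=30 'c': node 2→5 ·f  ** P1@[29:30]
i=31 'c': node 5→0 ·f
i=32 'b': node 0→4
i=33 'c': node 4→5  ** P1@[32:33]
i=34 'b': node 5→4 ·f
i=35 'a': node 4→1 ·f
i=36 'a': node 1→1 ·f
i=37 'c': node 1→0 ·f
i=38 'c': node 0→0
i=39 'b': node 0→4
i=40 'c': node 4→5  ** P1@[39:40]
i=41 'b': node 5→4 ·f
i=42 'a': node 4→1 ·f
i=43 'b': node 1→2
i=44 'a': node 2→3  ** P0@[42:44]
i=45 'b': node 3→2 ·f
i=46 'a': node 2→3  ** P0@[44:46]
i=47 'b': node 3→2 ·f
i=48 'a': node 2→3  ** P0@[46:48]
i=49 'b': node 3→2 ·f
i=50 'a': node 2→3  ** P0@[48:50]
i=51 'c': node 3→0 ·f
i=52 'c': node 0→0
i=53 'b': node 0→4
i=54 'c': node 4→5  ** P1@[53:54]
i=55 'b': node 5→4 ·f
i=56 'c': node 4→5  ** P1@[55:56]
i=57 'b': node 5→4 ·f
i=58 'c': node 4→5  ** P1@[57:58]
i=59 'c': node 5→0 ·f
i=60 'c': node 0→0
i=61 'a': node 0→1
i=62 'b': node 1→2
i=63 'a': node 2→3  ** P0@[61:63]
i=64 'c': node 3→0 ·f
i=65 'b': node 0→4
i=66 'c': node 4→5  ** P1@[65:66]
i=67 'b': node 5→4 ·f
i=68 'c': node 4→5  ** P1@[67:68]
i=69 'b': node 5→4 ·f
i=70 'c': node 4→5  ** P1@[69:70]
i=71 'a': node 5→1 ·f
i=72 'b': node 1→2
i=73 'a': node 2→3  ** P0@[71:73]
i=74 'c': node 3→0 ·f

Matches: [[2,0],[5,0],[12,0],[14,1],[18,0],[22,0],[27,0],[30,1],[33,1],[40,1],[44,0],[46,0],[48,0],[50,0],[54,1],[56,1],[58,1],[63,0],[66,1],[68,1],[70,1],[73,0]]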